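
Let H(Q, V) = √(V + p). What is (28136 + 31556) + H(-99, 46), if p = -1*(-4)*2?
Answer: 59692 + 3*√6 ≈ 59699.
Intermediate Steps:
p = 8 (p = 4*2 = 8)
H(Q, V) = √(8 + V) (H(Q, V) = √(V + 8) = √(8 + V))
(28136 + 31556) + H(-99, 46) = (28136 + 31556) + √(8 + 46) = 59692 + √54 = 59692 + 3*√6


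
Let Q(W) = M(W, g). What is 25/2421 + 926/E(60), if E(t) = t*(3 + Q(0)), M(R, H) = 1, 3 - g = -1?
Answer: 374641/96840 ≈ 3.8687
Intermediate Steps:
g = 4 (g = 3 - 1*(-1) = 3 + 1 = 4)
Q(W) = 1
E(t) = 4*t (E(t) = t*(3 + 1) = t*4 = 4*t)
25/2421 + 926/E(60) = 25/2421 + 926/((4*60)) = 25*(1/2421) + 926/240 = 25/2421 + 926*(1/240) = 25/2421 + 463/120 = 374641/96840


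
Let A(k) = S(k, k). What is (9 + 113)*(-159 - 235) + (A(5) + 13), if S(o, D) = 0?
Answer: -48055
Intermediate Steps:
A(k) = 0
(9 + 113)*(-159 - 235) + (A(5) + 13) = (9 + 113)*(-159 - 235) + (0 + 13) = 122*(-394) + 13 = -48068 + 13 = -48055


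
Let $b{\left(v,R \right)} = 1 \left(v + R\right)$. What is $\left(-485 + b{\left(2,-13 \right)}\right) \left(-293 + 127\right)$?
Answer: $82336$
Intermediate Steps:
$b{\left(v,R \right)} = R + v$ ($b{\left(v,R \right)} = 1 \left(R + v\right) = R + v$)
$\left(-485 + b{\left(2,-13 \right)}\right) \left(-293 + 127\right) = \left(-485 + \left(-13 + 2\right)\right) \left(-293 + 127\right) = \left(-485 - 11\right) \left(-166\right) = \left(-496\right) \left(-166\right) = 82336$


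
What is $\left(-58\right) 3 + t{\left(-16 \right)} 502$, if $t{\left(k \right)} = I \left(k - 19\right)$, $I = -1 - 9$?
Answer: $175526$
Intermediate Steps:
$I = -10$ ($I = -1 - 9 = -10$)
$t{\left(k \right)} = 190 - 10 k$ ($t{\left(k \right)} = - 10 \left(k - 19\right) = - 10 \left(-19 + k\right) = 190 - 10 k$)
$\left(-58\right) 3 + t{\left(-16 \right)} 502 = \left(-58\right) 3 + \left(190 - -160\right) 502 = -174 + \left(190 + 160\right) 502 = -174 + 350 \cdot 502 = -174 + 175700 = 175526$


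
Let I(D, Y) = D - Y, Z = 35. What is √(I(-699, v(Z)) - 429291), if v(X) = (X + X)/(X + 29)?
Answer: I*√27519430/8 ≈ 655.74*I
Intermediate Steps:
v(X) = 2*X/(29 + X) (v(X) = (2*X)/(29 + X) = 2*X/(29 + X))
√(I(-699, v(Z)) - 429291) = √((-699 - 2*35/(29 + 35)) - 429291) = √((-699 - 2*35/64) - 429291) = √((-699 - 1*35/32) - 429291) = √((-699 - 35/32) - 429291) = √(-22403/32 - 429291) = √(-13759715/32) = I*√27519430/8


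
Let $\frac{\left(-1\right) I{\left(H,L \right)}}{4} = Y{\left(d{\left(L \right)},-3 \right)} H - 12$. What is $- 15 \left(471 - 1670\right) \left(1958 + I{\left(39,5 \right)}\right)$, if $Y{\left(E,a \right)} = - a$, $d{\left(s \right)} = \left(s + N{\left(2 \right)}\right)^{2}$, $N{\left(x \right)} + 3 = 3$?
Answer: $27660930$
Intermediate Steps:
$N{\left(x \right)} = 0$ ($N{\left(x \right)} = -3 + 3 = 0$)
$d{\left(s \right)} = s^{2}$ ($d{\left(s \right)} = \left(s + 0\right)^{2} = s^{2}$)
$I{\left(H,L \right)} = 48 - 12 H$ ($I{\left(H,L \right)} = - 4 \left(\left(-1\right) \left(-3\right) H - 12\right) = - 4 \left(3 H - 12\right) = - 4 \left(-12 + 3 H\right) = 48 - 12 H$)
$- 15 \left(471 - 1670\right) \left(1958 + I{\left(39,5 \right)}\right) = - 15 \left(471 - 1670\right) \left(1958 + \left(48 - 468\right)\right) = - 15 \left(- 1199 \left(1958 + \left(48 - 468\right)\right)\right) = - 15 \left(- 1199 \left(1958 - 420\right)\right) = - 15 \left(\left(-1199\right) 1538\right) = \left(-15\right) \left(-1844062\right) = 27660930$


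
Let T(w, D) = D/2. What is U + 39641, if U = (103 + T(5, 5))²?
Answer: 203085/4 ≈ 50771.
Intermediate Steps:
T(w, D) = D/2 (T(w, D) = D*(½) = D/2)
U = 44521/4 (U = (103 + (½)*5)² = (103 + 5/2)² = (211/2)² = 44521/4 ≈ 11130.)
U + 39641 = 44521/4 + 39641 = 203085/4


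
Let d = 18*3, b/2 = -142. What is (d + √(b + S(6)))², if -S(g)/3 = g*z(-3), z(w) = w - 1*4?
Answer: (54 + I*√158)² ≈ 2758.0 + 1357.5*I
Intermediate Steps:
z(w) = -4 + w (z(w) = w - 4 = -4 + w)
b = -284 (b = 2*(-142) = -284)
S(g) = 21*g (S(g) = -3*g*(-4 - 3) = -3*g*(-7) = -(-21)*g = 21*g)
d = 54
(d + √(b + S(6)))² = (54 + √(-284 + 21*6))² = (54 + √(-284 + 126))² = (54 + √(-158))² = (54 + I*√158)²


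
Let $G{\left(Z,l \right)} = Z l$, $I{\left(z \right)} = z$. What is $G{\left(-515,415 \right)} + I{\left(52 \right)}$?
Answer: $-213673$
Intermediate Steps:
$G{\left(-515,415 \right)} + I{\left(52 \right)} = \left(-515\right) 415 + 52 = -213725 + 52 = -213673$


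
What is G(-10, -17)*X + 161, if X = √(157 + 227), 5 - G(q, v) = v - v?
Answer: 161 + 40*√6 ≈ 258.98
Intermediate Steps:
G(q, v) = 5 (G(q, v) = 5 - (v - v) = 5 - 1*0 = 5 + 0 = 5)
X = 8*√6 (X = √384 = 8*√6 ≈ 19.596)
G(-10, -17)*X + 161 = 5*(8*√6) + 161 = 40*√6 + 161 = 161 + 40*√6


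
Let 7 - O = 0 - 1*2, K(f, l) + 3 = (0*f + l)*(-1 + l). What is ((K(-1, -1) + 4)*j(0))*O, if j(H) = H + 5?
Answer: 135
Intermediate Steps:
K(f, l) = -3 + l*(-1 + l) (K(f, l) = -3 + (0*f + l)*(-1 + l) = -3 + (0 + l)*(-1 + l) = -3 + l*(-1 + l))
O = 9 (O = 7 - (0 - 1*2) = 7 - (0 - 2) = 7 - 1*(-2) = 7 + 2 = 9)
j(H) = 5 + H
((K(-1, -1) + 4)*j(0))*O = (((-3 + (-1)**2 - 1*(-1)) + 4)*(5 + 0))*9 = (((-3 + 1 + 1) + 4)*5)*9 = ((-1 + 4)*5)*9 = (3*5)*9 = 15*9 = 135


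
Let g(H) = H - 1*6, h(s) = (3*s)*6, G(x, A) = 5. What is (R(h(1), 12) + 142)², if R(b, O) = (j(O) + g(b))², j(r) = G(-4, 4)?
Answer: 185761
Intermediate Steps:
j(r) = 5
h(s) = 18*s
g(H) = -6 + H (g(H) = H - 6 = -6 + H)
R(b, O) = (-1 + b)² (R(b, O) = (5 + (-6 + b))² = (-1 + b)²)
(R(h(1), 12) + 142)² = ((-1 + 18*1)² + 142)² = ((-1 + 18)² + 142)² = (17² + 142)² = (289 + 142)² = 431² = 185761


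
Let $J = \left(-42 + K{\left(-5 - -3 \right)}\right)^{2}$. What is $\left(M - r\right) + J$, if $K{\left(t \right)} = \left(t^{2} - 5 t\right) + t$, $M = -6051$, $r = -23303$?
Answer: $18152$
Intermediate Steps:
$K{\left(t \right)} = t^{2} - 4 t$
$J = 900$ ($J = \left(-42 + \left(-5 - -3\right) \left(-4 - 2\right)\right)^{2} = \left(-42 + \left(-5 + 3\right) \left(-4 + \left(-5 + 3\right)\right)\right)^{2} = \left(-42 - 2 \left(-4 - 2\right)\right)^{2} = \left(-42 - -12\right)^{2} = \left(-42 + 12\right)^{2} = \left(-30\right)^{2} = 900$)
$\left(M - r\right) + J = \left(-6051 - -23303\right) + 900 = \left(-6051 + 23303\right) + 900 = 17252 + 900 = 18152$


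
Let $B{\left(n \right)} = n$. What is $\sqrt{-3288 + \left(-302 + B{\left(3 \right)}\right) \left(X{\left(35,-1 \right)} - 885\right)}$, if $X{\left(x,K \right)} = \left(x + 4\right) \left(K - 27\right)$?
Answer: $3 \sqrt{65315} \approx 766.7$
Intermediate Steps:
$X{\left(x,K \right)} = \left(-27 + K\right) \left(4 + x\right)$ ($X{\left(x,K \right)} = \left(4 + x\right) \left(-27 + K\right) = \left(-27 + K\right) \left(4 + x\right)$)
$\sqrt{-3288 + \left(-302 + B{\left(3 \right)}\right) \left(X{\left(35,-1 \right)} - 885\right)} = \sqrt{-3288 + \left(-302 + 3\right) \left(\left(-108 - 945 + 4 \left(-1\right) - 35\right) - 885\right)} = \sqrt{-3288 - 299 \left(\left(-108 - 945 - 4 - 35\right) - 885\right)} = \sqrt{-3288 - 299 \left(-1092 - 885\right)} = \sqrt{-3288 - -591123} = \sqrt{-3288 + 591123} = \sqrt{587835} = 3 \sqrt{65315}$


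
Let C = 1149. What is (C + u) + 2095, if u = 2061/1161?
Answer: 418705/129 ≈ 3245.8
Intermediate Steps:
u = 229/129 (u = 2061*(1/1161) = 229/129 ≈ 1.7752)
(C + u) + 2095 = (1149 + 229/129) + 2095 = 148450/129 + 2095 = 418705/129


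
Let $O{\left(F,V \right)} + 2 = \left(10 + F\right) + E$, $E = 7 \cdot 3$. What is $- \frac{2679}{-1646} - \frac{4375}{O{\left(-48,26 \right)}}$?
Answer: $\frac{7252151}{31274} \approx 231.89$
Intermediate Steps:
$E = 21$
$O{\left(F,V \right)} = 29 + F$ ($O{\left(F,V \right)} = -2 + \left(\left(10 + F\right) + 21\right) = -2 + \left(31 + F\right) = 29 + F$)
$- \frac{2679}{-1646} - \frac{4375}{O{\left(-48,26 \right)}} = - \frac{2679}{-1646} - \frac{4375}{29 - 48} = \left(-2679\right) \left(- \frac{1}{1646}\right) - \frac{4375}{-19} = \frac{2679}{1646} - - \frac{4375}{19} = \frac{2679}{1646} + \frac{4375}{19} = \frac{7252151}{31274}$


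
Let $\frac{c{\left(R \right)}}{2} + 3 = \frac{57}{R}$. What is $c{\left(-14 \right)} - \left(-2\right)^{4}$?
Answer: $- \frac{211}{7} \approx -30.143$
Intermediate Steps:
$c{\left(R \right)} = -6 + \frac{114}{R}$ ($c{\left(R \right)} = -6 + 2 \frac{57}{R} = -6 + \frac{114}{R}$)
$c{\left(-14 \right)} - \left(-2\right)^{4} = \left(-6 + \frac{114}{-14}\right) - \left(-2\right)^{4} = \left(-6 + 114 \left(- \frac{1}{14}\right)\right) - 16 = \left(-6 - \frac{57}{7}\right) - 16 = - \frac{99}{7} - 16 = - \frac{211}{7}$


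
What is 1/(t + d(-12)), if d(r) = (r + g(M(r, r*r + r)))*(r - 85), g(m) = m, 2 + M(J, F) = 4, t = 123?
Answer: 1/1093 ≈ 0.00091491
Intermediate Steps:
M(J, F) = 2 (M(J, F) = -2 + 4 = 2)
d(r) = (-85 + r)*(2 + r) (d(r) = (r + 2)*(r - 85) = (2 + r)*(-85 + r) = (-85 + r)*(2 + r))
1/(t + d(-12)) = 1/(123 + (-170 + (-12)² - 83*(-12))) = 1/(123 + (-170 + 144 + 996)) = 1/(123 + 970) = 1/1093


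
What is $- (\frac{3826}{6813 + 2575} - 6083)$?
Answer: $\frac{28551689}{4694} \approx 6082.6$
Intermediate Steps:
$- (\frac{3826}{6813 + 2575} - 6083) = - (\frac{3826}{9388} - 6083) = - (3826 \cdot \frac{1}{9388} - 6083) = - (\frac{1913}{4694} - 6083) = \left(-1\right) \left(- \frac{28551689}{4694}\right) = \frac{28551689}{4694}$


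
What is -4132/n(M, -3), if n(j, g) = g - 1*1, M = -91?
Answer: 1033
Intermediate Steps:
n(j, g) = -1 + g (n(j, g) = g - 1 = -1 + g)
-4132/n(M, -3) = -4132/(-1 - 3) = -4132/(-4) = -4132*(-1/4) = 1033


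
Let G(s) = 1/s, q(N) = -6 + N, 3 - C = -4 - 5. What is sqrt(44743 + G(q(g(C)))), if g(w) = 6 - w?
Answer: sqrt(1610745)/6 ≈ 211.53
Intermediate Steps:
C = 12 (C = 3 - (-4 - 5) = 3 - 1*(-9) = 3 + 9 = 12)
sqrt(44743 + G(q(g(C)))) = sqrt(44743 + 1/(-6 + (6 - 1*12))) = sqrt(44743 + 1/(-6 + (6 - 12))) = sqrt(44743 + 1/(-6 - 6)) = sqrt(44743 + 1/(-12)) = sqrt(44743 - 1/12) = sqrt(536915/12) = sqrt(1610745)/6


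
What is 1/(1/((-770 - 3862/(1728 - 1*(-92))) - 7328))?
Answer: -7371111/910 ≈ -8100.1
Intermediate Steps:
1/(1/((-770 - 3862/(1728 - 1*(-92))) - 7328)) = 1/(1/((-770 - 3862/(1728 + 92)) - 7328)) = 1/(1/((-770 - 3862/1820) - 7328)) = 1/(1/((-770 - 1*1931/910) - 7328)) = 1/(1/((-770 - 1931/910) - 7328)) = 1/(1/(-702631/910 - 7328)) = 1/(1/(-7371111/910)) = 1/(-910/7371111) = -7371111/910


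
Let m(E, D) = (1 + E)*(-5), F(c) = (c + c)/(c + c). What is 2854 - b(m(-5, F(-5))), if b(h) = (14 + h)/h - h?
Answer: 28723/10 ≈ 2872.3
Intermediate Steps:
F(c) = 1 (F(c) = (2*c)/((2*c)) = (2*c)*(1/(2*c)) = 1)
m(E, D) = -5 - 5*E
b(h) = -h + (14 + h)/h (b(h) = (14 + h)/h - h = -h + (14 + h)/h)
2854 - b(m(-5, F(-5))) = 2854 - (1 - (-5 - 5*(-5)) + 14/(-5 - 5*(-5))) = 2854 - (1 - (-5 + 25) + 14/(-5 + 25)) = 2854 - (1 - 1*20 + 14/20) = 2854 - (1 - 20 + 14*(1/20)) = 2854 - (1 - 20 + 7/10) = 2854 - 1*(-183/10) = 2854 + 183/10 = 28723/10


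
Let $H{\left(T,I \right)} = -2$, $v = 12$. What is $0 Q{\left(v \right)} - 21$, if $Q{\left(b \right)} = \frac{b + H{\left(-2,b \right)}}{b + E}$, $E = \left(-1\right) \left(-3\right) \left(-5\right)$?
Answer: $-21$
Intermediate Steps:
$E = -15$ ($E = 3 \left(-5\right) = -15$)
$Q{\left(b \right)} = \frac{-2 + b}{-15 + b}$ ($Q{\left(b \right)} = \frac{b - 2}{b - 15} = \frac{-2 + b}{-15 + b}$)
$0 Q{\left(v \right)} - 21 = 0 \frac{-2 + 12}{-15 + 12} - 21 = 0 \frac{1}{-3} \cdot 10 - 21 = 0 \left(\left(- \frac{1}{3}\right) 10\right) - 21 = 0 \left(- \frac{10}{3}\right) - 21 = 0 - 21 = -21$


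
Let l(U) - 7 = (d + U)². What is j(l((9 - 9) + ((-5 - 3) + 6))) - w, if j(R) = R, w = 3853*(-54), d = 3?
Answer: 208070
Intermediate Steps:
w = -208062
l(U) = 7 + (3 + U)²
j(l((9 - 9) + ((-5 - 3) + 6))) - w = (7 + (3 + ((9 - 9) + ((-5 - 3) + 6)))²) - 1*(-208062) = (7 + (3 + (0 + (-8 + 6)))²) + 208062 = (7 + (3 + (0 - 2))²) + 208062 = (7 + (3 - 2)²) + 208062 = (7 + 1²) + 208062 = (7 + 1) + 208062 = 8 + 208062 = 208070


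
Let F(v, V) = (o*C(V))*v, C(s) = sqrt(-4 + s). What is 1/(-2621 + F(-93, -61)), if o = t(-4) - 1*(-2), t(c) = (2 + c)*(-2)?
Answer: I/(-2621*I + 558*sqrt(65)) ≈ -9.6686e-5 + 0.00016595*I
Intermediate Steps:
t(c) = -4 - 2*c
o = 6 (o = (-4 - 2*(-4)) - 1*(-2) = (-4 + 8) + 2 = 4 + 2 = 6)
F(v, V) = 6*v*sqrt(-4 + V) (F(v, V) = (6*sqrt(-4 + V))*v = 6*v*sqrt(-4 + V))
1/(-2621 + F(-93, -61)) = 1/(-2621 + 6*(-93)*sqrt(-4 - 61)) = 1/(-2621 + 6*(-93)*sqrt(-65)) = 1/(-2621 + 6*(-93)*(I*sqrt(65))) = 1/(-2621 - 558*I*sqrt(65))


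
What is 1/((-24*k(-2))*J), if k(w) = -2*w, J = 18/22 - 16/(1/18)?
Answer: 11/303264 ≈ 3.6272e-5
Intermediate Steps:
J = -3159/11 (J = 18*(1/22) - 16/1/18 = 9/11 - 16*18 = 9/11 - 288 = -3159/11 ≈ -287.18)
1/((-24*k(-2))*J) = 1/(-(-48)*(-2)*(-3159/11)) = 1/(-24*4*(-3159/11)) = 1/(-96*(-3159/11)) = 1/(303264/11) = 11/303264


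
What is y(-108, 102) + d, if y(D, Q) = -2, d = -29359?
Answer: -29361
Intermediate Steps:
y(-108, 102) + d = -2 - 29359 = -29361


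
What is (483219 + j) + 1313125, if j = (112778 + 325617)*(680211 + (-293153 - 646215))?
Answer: -113611336671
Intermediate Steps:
j = -113613133015 (j = 438395*(680211 - 939368) = 438395*(-259157) = -113613133015)
(483219 + j) + 1313125 = (483219 - 113613133015) + 1313125 = -113612649796 + 1313125 = -113611336671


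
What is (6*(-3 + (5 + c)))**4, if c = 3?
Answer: 810000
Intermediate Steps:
(6*(-3 + (5 + c)))**4 = (6*(-3 + (5 + 3)))**4 = (6*(-3 + 8))**4 = (6*5)**4 = 30**4 = 810000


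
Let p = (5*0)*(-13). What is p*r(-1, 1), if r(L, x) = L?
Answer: 0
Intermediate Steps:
p = 0 (p = 0*(-13) = 0)
p*r(-1, 1) = 0*(-1) = 0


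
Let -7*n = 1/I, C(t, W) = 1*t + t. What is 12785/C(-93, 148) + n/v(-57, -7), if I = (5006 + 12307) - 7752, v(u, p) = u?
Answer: -16257572143/236520018 ≈ -68.737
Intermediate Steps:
C(t, W) = 2*t (C(t, W) = t + t = 2*t)
I = 9561 (I = 17313 - 7752 = 9561)
n = -1/66927 (n = -1/7/9561 = -1/7*1/9561 = -1/66927 ≈ -1.4942e-5)
12785/C(-93, 148) + n/v(-57, -7) = 12785/((2*(-93))) - 1/66927/(-57) = 12785/(-186) - 1/66927*(-1/57) = 12785*(-1/186) + 1/3814839 = -12785/186 + 1/3814839 = -16257572143/236520018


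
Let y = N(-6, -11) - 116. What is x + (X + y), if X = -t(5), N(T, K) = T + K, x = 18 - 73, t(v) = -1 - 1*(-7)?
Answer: -194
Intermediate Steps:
t(v) = 6 (t(v) = -1 + 7 = 6)
x = -55
N(T, K) = K + T
X = -6 (X = -1*6 = -6)
y = -133 (y = (-11 - 6) - 116 = -17 - 116 = -133)
x + (X + y) = -55 + (-6 - 133) = -55 - 139 = -194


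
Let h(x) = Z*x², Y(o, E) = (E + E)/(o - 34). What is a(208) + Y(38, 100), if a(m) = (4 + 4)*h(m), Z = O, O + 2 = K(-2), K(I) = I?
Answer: -1384398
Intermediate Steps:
O = -4 (O = -2 - 2 = -4)
Z = -4
Y(o, E) = 2*E/(-34 + o) (Y(o, E) = (2*E)/(-34 + o) = 2*E/(-34 + o))
h(x) = -4*x²
a(m) = -32*m² (a(m) = (4 + 4)*(-4*m²) = 8*(-4*m²) = -32*m²)
a(208) + Y(38, 100) = -32*208² + 2*100/(-34 + 38) = -32*43264 + 2*100/4 = -1384448 + 2*100*(¼) = -1384448 + 50 = -1384398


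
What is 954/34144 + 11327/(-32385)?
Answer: -177926899/552876720 ≈ -0.32182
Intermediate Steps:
954/34144 + 11327/(-32385) = 954*(1/34144) + 11327*(-1/32385) = 477/17072 - 11327/32385 = -177926899/552876720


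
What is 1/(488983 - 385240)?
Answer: 1/103743 ≈ 9.6392e-6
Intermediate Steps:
1/(488983 - 385240) = 1/103743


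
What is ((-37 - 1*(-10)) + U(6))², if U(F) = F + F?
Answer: 225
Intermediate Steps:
U(F) = 2*F
((-37 - 1*(-10)) + U(6))² = ((-37 - 1*(-10)) + 2*6)² = ((-37 + 10) + 12)² = (-27 + 12)² = (-15)² = 225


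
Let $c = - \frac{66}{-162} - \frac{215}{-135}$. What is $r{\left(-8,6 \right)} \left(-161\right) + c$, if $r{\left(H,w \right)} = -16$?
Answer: $2578$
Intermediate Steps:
$c = 2$ ($c = \left(-66\right) \left(- \frac{1}{162}\right) - - \frac{43}{27} = \frac{11}{27} + \frac{43}{27} = 2$)
$r{\left(-8,6 \right)} \left(-161\right) + c = \left(-16\right) \left(-161\right) + 2 = 2576 + 2 = 2578$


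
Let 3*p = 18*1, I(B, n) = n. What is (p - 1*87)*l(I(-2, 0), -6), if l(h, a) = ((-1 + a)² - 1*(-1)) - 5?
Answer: -3645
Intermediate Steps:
p = 6 (p = (18*1)/3 = (⅓)*18 = 6)
l(h, a) = -4 + (-1 + a)² (l(h, a) = ((-1 + a)² + 1) - 5 = (1 + (-1 + a)²) - 5 = -4 + (-1 + a)²)
(p - 1*87)*l(I(-2, 0), -6) = (6 - 1*87)*(-4 + (-1 - 6)²) = (6 - 87)*(-4 + (-7)²) = -81*(-4 + 49) = -81*45 = -3645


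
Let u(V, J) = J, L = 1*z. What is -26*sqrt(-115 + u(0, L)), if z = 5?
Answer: -26*I*sqrt(110) ≈ -272.69*I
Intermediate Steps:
L = 5 (L = 1*5 = 5)
-26*sqrt(-115 + u(0, L)) = -26*sqrt(-115 + 5) = -26*I*sqrt(110)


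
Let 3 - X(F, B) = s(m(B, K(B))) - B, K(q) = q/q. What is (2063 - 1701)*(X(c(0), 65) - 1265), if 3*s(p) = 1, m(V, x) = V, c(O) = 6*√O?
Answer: -1300304/3 ≈ -4.3343e+5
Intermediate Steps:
K(q) = 1
s(p) = ⅓ (s(p) = (⅓)*1 = ⅓)
X(F, B) = 8/3 + B (X(F, B) = 3 - (⅓ - B) = 3 + (-⅓ + B) = 8/3 + B)
(2063 - 1701)*(X(c(0), 65) - 1265) = (2063 - 1701)*((8/3 + 65) - 1265) = 362*(203/3 - 1265) = 362*(-3592/3) = -1300304/3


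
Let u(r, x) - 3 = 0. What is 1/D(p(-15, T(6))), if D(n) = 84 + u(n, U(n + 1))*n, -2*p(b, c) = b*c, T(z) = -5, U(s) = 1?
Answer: -2/57 ≈ -0.035088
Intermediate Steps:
u(r, x) = 3 (u(r, x) = 3 + 0 = 3)
p(b, c) = -b*c/2
D(n) = 84 + 3*n
1/D(p(-15, T(6))) = 1/(84 + 3*(-1/2*(-15)*(-5))) = 1/(84 + 3*(-75/2)) = 1/(84 - 225/2) = 1/(-57/2) = -2/57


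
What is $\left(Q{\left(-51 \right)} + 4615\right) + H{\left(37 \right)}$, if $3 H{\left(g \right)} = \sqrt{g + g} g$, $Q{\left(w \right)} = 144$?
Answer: $4759 + \frac{37 \sqrt{74}}{3} \approx 4865.1$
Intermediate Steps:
$H{\left(g \right)} = \frac{\sqrt{2} g^{\frac{3}{2}}}{3}$ ($H{\left(g \right)} = \frac{\sqrt{g + g} g}{3} = \frac{\sqrt{2 g} g}{3} = \frac{\sqrt{2} \sqrt{g} g}{3} = \frac{\sqrt{2} g^{\frac{3}{2}}}{3}$)
$\left(Q{\left(-51 \right)} + 4615\right) + H{\left(37 \right)} = \left(144 + 4615\right) + \frac{\sqrt{2} \cdot 37^{\frac{3}{2}}}{3} = 4759 + \frac{\sqrt{2} \cdot 37 \sqrt{37}}{3} = 4759 + \frac{37 \sqrt{74}}{3}$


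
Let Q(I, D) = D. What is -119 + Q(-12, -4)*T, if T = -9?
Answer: -83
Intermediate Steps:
-119 + Q(-12, -4)*T = -119 - 4*(-9) = -119 + 36 = -83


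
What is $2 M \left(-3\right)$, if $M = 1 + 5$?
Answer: $-36$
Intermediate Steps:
$M = 6$
$2 M \left(-3\right) = 2 \cdot 6 \left(-3\right) = 12 \left(-3\right) = -36$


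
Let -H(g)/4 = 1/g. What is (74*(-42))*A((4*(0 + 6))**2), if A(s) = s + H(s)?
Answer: -21482237/12 ≈ -1.7902e+6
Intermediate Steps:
H(g) = -4/g
A(s) = s - 4/s
(74*(-42))*A((4*(0 + 6))**2) = (74*(-42))*((4*(0 + 6))**2 - 4*1/(16*(0 + 6)**2)) = -3108*((4*6)**2 - 4/((4*6)**2)) = -3108*(24**2 - 4/(24**2)) = -3108*(576 - 4/576) = -3108*(576 - 4*1/576) = -3108*(576 - 1/144) = -3108*82943/144 = -21482237/12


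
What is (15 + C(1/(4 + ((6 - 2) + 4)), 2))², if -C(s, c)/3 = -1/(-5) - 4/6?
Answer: 6724/25 ≈ 268.96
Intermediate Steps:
C(s, c) = 7/5 (C(s, c) = -3*(-1/(-5) - 4/6) = -3*(-1*(-⅕) - 4*⅙) = -3*(⅕ - ⅔) = -3*(-7/15) = 7/5)
(15 + C(1/(4 + ((6 - 2) + 4)), 2))² = (15 + 7/5)² = (82/5)² = 6724/25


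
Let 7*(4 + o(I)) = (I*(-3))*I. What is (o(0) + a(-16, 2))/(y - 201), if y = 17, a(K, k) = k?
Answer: 1/92 ≈ 0.010870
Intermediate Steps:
o(I) = -4 - 3*I²/7 (o(I) = -4 + ((I*(-3))*I)/7 = -4 + ((-3*I)*I)/7 = -4 + (-3*I²)/7 = -4 - 3*I²/7)
(o(0) + a(-16, 2))/(y - 201) = ((-4 - 3/7*0²) + 2)/(17 - 201) = ((-4 - 3/7*0) + 2)/(-184) = ((-4 + 0) + 2)*(-1/184) = (-4 + 2)*(-1/184) = -2*(-1/184) = 1/92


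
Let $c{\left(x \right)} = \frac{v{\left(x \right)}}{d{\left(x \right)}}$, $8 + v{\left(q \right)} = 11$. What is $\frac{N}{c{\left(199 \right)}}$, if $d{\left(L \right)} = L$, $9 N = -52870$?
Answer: $- \frac{10521130}{27} \approx -3.8967 \cdot 10^{5}$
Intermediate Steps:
$N = - \frac{52870}{9}$ ($N = \frac{1}{9} \left(-52870\right) = - \frac{52870}{9} \approx -5874.4$)
$v{\left(q \right)} = 3$ ($v{\left(q \right)} = -8 + 11 = 3$)
$c{\left(x \right)} = \frac{3}{x}$
$\frac{N}{c{\left(199 \right)}} = - \frac{52870}{9 \cdot \frac{3}{199}} = \left(- \frac{52870}{9}\right) \frac{199}{3} = - \frac{10521130}{27}$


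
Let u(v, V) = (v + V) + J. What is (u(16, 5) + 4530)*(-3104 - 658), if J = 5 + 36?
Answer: -17275104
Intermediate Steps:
J = 41
u(v, V) = 41 + V + v (u(v, V) = (v + V) + 41 = (V + v) + 41 = 41 + V + v)
(u(16, 5) + 4530)*(-3104 - 658) = ((41 + 5 + 16) + 4530)*(-3104 - 658) = (62 + 4530)*(-3762) = 4592*(-3762) = -17275104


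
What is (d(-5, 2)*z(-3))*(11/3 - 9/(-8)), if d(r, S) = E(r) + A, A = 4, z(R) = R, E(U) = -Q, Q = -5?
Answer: -1035/8 ≈ -129.38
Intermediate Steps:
E(U) = 5 (E(U) = -1*(-5) = 5)
d(r, S) = 9 (d(r, S) = 5 + 4 = 9)
(d(-5, 2)*z(-3))*(11/3 - 9/(-8)) = (9*(-3))*(11/3 - 9/(-8)) = -27*(11*(⅓) - 9*(-⅛)) = -27*(11/3 + 9/8) = -27*115/24 = -1035/8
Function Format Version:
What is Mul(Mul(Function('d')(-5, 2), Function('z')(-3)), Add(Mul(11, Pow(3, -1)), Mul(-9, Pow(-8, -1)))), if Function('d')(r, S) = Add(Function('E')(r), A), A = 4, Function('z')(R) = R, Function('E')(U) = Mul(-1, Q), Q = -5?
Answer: Rational(-1035, 8) ≈ -129.38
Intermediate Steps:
Function('E')(U) = 5 (Function('E')(U) = Mul(-1, -5) = 5)
Function('d')(r, S) = 9 (Function('d')(r, S) = Add(5, 4) = 9)
Mul(Mul(Function('d')(-5, 2), Function('z')(-3)), Add(Mul(11, Pow(3, -1)), Mul(-9, Pow(-8, -1)))) = Mul(Mul(9, -3), Add(Mul(11, Pow(3, -1)), Mul(-9, Pow(-8, -1)))) = Mul(-27, Add(Mul(11, Rational(1, 3)), Mul(-9, Rational(-1, 8)))) = Mul(-27, Add(Rational(11, 3), Rational(9, 8))) = Mul(-27, Rational(115, 24)) = Rational(-1035, 8)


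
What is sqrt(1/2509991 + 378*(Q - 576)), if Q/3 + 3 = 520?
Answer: sqrt(2321885203943362541)/2509991 ≈ 607.08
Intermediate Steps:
Q = 1551 (Q = -9 + 3*520 = -9 + 1560 = 1551)
sqrt(1/2509991 + 378*(Q - 576)) = sqrt(1/2509991 + 378*(1551 - 576)) = sqrt(1/2509991 + 378*975) = sqrt(1/2509991 + 368550) = sqrt(925057183051/2509991) = sqrt(2321885203943362541)/2509991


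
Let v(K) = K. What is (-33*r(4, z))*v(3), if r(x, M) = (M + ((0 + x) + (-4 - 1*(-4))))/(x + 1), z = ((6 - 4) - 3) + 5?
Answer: -792/5 ≈ -158.40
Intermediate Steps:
z = 4 (z = (2 - 3) + 5 = -1 + 5 = 4)
r(x, M) = (M + x)/(1 + x) (r(x, M) = (M + (x + (-4 + 4)))/(1 + x) = (M + (x + 0))/(1 + x) = (M + x)/(1 + x))
(-33*r(4, z))*v(3) = -33*(4 + 4)/(1 + 4)*3 = -33*8/5*3 = -264/5*3 = -792/5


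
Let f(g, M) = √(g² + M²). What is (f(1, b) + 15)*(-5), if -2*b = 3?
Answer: -75 - 5*√13/2 ≈ -84.014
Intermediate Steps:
b = -3/2 (b = -½*3 = -3/2 ≈ -1.5000)
f(g, M) = √(M² + g²)
(f(1, b) + 15)*(-5) = (√((-3/2)² + 1²) + 15)*(-5) = (√(9/4 + 1) + 15)*(-5) = (√(13/4) + 15)*(-5) = (√13/2 + 15)*(-5) = (15 + √13/2)*(-5) = -75 - 5*√13/2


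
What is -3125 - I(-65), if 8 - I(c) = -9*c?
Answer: -2548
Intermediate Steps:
I(c) = 8 + 9*c (I(c) = 8 - (-9)*c = 8 + 9*c)
-3125 - I(-65) = -3125 - (8 + 9*(-65)) = -3125 - (8 - 585) = -3125 - 1*(-577) = -3125 + 577 = -2548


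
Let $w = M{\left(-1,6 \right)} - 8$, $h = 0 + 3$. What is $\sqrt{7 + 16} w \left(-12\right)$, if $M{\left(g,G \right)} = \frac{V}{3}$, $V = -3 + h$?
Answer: $96 \sqrt{23} \approx 460.4$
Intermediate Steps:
$h = 3$
$V = 0$ ($V = -3 + 3 = 0$)
$M{\left(g,G \right)} = 0$ ($M{\left(g,G \right)} = \frac{0}{3} = 0 \cdot \frac{1}{3} = 0$)
$w = -8$ ($w = 0 - 8 = -8$)
$\sqrt{7 + 16} w \left(-12\right) = \sqrt{7 + 16} \left(-8\right) \left(-12\right) = \sqrt{23} \left(-8\right) \left(-12\right) = - 8 \sqrt{23} \left(-12\right) = 96 \sqrt{23}$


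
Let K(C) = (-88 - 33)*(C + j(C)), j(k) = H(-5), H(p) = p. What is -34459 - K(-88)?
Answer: -45712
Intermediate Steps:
j(k) = -5
K(C) = 605 - 121*C (K(C) = (-88 - 33)*(C - 5) = -121*(-5 + C) = 605 - 121*C)
-34459 - K(-88) = -34459 - (605 - 121*(-88)) = -34459 - (605 + 10648) = -34459 - 1*11253 = -34459 - 11253 = -45712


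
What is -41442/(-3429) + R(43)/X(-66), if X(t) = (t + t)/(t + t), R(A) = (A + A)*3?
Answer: 308708/1143 ≈ 270.09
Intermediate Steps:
R(A) = 6*A (R(A) = (2*A)*3 = 6*A)
X(t) = 1 (X(t) = (2*t)/((2*t)) = (2*t)*(1/(2*t)) = 1)
-41442/(-3429) + R(43)/X(-66) = -41442/(-3429) + (6*43)/1 = -41442*(-1/3429) + 258*1 = 13814/1143 + 258 = 308708/1143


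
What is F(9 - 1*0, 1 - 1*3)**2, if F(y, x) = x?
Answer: 4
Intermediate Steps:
F(9 - 1*0, 1 - 1*3)**2 = (1 - 1*3)**2 = (1 - 3)**2 = (-2)**2 = 4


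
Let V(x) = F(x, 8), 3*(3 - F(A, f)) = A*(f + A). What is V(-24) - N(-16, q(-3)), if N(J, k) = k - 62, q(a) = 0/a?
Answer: -63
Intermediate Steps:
q(a) = 0
N(J, k) = -62 + k
F(A, f) = 3 - A*(A + f)/3 (F(A, f) = 3 - A*(f + A)/3 = 3 - A*(A + f)/3)
V(x) = 3 - 8*x/3 - x**2/3 (V(x) = 3 - x**2/3 - 1/3*x*8 = 3 - x**2/3 - 8*x/3 = 3 - 8*x/3 - x**2/3)
V(-24) - N(-16, q(-3)) = (3 - 8/3*(-24) - 1/3*(-24)**2) - (-62 + 0) = (3 + 64 - 1/3*576) - 1*(-62) = (3 + 64 - 192) + 62 = -125 + 62 = -63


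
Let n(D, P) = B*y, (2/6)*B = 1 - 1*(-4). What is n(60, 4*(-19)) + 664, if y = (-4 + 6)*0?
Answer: 664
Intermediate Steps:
B = 15 (B = 3*(1 - 1*(-4)) = 3*(1 + 4) = 3*5 = 15)
y = 0 (y = 2*0 = 0)
n(D, P) = 0 (n(D, P) = 15*0 = 0)
n(60, 4*(-19)) + 664 = 0 + 664 = 664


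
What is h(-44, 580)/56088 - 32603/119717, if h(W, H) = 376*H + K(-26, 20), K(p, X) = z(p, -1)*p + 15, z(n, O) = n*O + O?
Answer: 24203226001/6714687096 ≈ 3.6045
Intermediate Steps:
z(n, O) = O + O*n (z(n, O) = O*n + O = O + O*n)
K(p, X) = 15 + p*(-1 - p) (K(p, X) = (-(1 + p))*p + 15 = (-1 - p)*p + 15 = p*(-1 - p) + 15 = 15 + p*(-1 - p))
h(W, H) = -635 + 376*H (h(W, H) = 376*H + (15 - 1*(-26)*(1 - 26)) = 376*H + (15 - 1*(-26)*(-25)) = 376*H + (15 - 650) = 376*H - 635 = -635 + 376*H)
h(-44, 580)/56088 - 32603/119717 = (-635 + 376*580)/56088 - 32603/119717 = (-635 + 218080)*(1/56088) - 32603*1/119717 = 217445*(1/56088) - 32603/119717 = 217445/56088 - 32603/119717 = 24203226001/6714687096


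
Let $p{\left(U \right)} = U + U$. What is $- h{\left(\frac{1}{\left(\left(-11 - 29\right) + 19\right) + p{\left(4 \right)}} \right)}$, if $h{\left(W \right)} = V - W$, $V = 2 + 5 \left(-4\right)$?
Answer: $\frac{233}{13} \approx 17.923$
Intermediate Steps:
$p{\left(U \right)} = 2 U$
$V = -18$ ($V = 2 - 20 = -18$)
$h{\left(W \right)} = -18 - W$
$- h{\left(\frac{1}{\left(\left(-11 - 29\right) + 19\right) + p{\left(4 \right)}} \right)} = - (-18 - \frac{1}{\left(\left(-11 - 29\right) + 19\right) + 2 \cdot 4}) = - (-18 - \frac{1}{\left(-40 + 19\right) + 8}) = - (-18 - \frac{1}{-21 + 8}) = - (-18 - \frac{1}{-13}) = - (-18 - - \frac{1}{13}) = - (-18 + \frac{1}{13}) = \left(-1\right) \left(- \frac{233}{13}\right) = \frac{233}{13}$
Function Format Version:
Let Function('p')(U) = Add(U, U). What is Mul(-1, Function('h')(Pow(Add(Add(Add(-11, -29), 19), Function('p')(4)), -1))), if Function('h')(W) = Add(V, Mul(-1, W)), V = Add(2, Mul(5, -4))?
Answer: Rational(233, 13) ≈ 17.923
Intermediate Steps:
Function('p')(U) = Mul(2, U)
V = -18 (V = Add(2, -20) = -18)
Function('h')(W) = Add(-18, Mul(-1, W))
Mul(-1, Function('h')(Pow(Add(Add(Add(-11, -29), 19), Function('p')(4)), -1))) = Mul(-1, Add(-18, Mul(-1, Pow(Add(Add(Add(-11, -29), 19), Mul(2, 4)), -1)))) = Mul(-1, Add(-18, Mul(-1, Pow(Add(Add(-40, 19), 8), -1)))) = Mul(-1, Add(-18, Mul(-1, Pow(Add(-21, 8), -1)))) = Mul(-1, Add(-18, Mul(-1, Pow(-13, -1)))) = Mul(-1, Add(-18, Mul(-1, Rational(-1, 13)))) = Mul(-1, Add(-18, Rational(1, 13))) = Mul(-1, Rational(-233, 13)) = Rational(233, 13)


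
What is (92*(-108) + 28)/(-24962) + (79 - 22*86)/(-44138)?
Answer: 241287705/550886378 ≈ 0.43800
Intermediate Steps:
(92*(-108) + 28)/(-24962) + (79 - 22*86)/(-44138) = (-9936 + 28)*(-1/24962) + (79 - 1892)*(-1/44138) = -9908*(-1/24962) - 1813*(-1/44138) = 4954/12481 + 1813/44138 = 241287705/550886378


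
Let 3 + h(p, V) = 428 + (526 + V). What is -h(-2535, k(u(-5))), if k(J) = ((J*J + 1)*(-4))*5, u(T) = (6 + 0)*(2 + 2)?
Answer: 10589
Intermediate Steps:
u(T) = 24 (u(T) = 6*4 = 24)
k(J) = -20 - 20*J² (k(J) = ((J² + 1)*(-4))*5 = ((1 + J²)*(-4))*5 = (-4 - 4*J²)*5 = -20 - 20*J²)
h(p, V) = 951 + V (h(p, V) = -3 + (428 + (526 + V)) = -3 + (954 + V) = 951 + V)
-h(-2535, k(u(-5))) = -(951 + (-20 - 20*24²)) = -(951 + (-20 - 20*576)) = -(951 + (-20 - 11520)) = -(951 - 11540) = -1*(-10589) = 10589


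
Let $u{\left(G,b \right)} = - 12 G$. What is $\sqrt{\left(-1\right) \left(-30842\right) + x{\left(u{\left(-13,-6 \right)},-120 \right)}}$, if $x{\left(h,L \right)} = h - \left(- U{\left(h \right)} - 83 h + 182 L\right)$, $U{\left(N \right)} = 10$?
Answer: $2 \sqrt{16449} \approx 256.51$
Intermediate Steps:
$x{\left(h,L \right)} = 10 - 182 L + 84 h$ ($x{\left(h,L \right)} = h - \left(-10 - 83 h + 182 L\right) = h + \left(10 - 182 L + 83 h\right) = 10 - 182 L + 84 h$)
$\sqrt{\left(-1\right) \left(-30842\right) + x{\left(u{\left(-13,-6 \right)},-120 \right)}} = \sqrt{\left(-1\right) \left(-30842\right) + \left(10 - -21840 + 84 \left(\left(-12\right) \left(-13\right)\right)\right)} = \sqrt{30842 + \left(10 + 21840 + 84 \cdot 156\right)} = \sqrt{30842 + \left(10 + 21840 + 13104\right)} = \sqrt{30842 + 34954} = \sqrt{65796} = 2 \sqrt{16449}$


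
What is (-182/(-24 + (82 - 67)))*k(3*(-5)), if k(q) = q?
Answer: -910/3 ≈ -303.33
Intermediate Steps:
(-182/(-24 + (82 - 67)))*k(3*(-5)) = (-182/(-24 + (82 - 67)))*(3*(-5)) = -182/(-24 + 15)*(-15) = -182/(-9)*(-15) = -182*(-⅑)*(-15) = (182/9)*(-15) = -910/3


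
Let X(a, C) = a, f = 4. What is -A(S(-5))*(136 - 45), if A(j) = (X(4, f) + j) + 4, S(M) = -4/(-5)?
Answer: -4004/5 ≈ -800.80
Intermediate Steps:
S(M) = 4/5 (S(M) = -4*(-1/5) = 4/5)
A(j) = 8 + j (A(j) = (4 + j) + 4 = 8 + j)
-A(S(-5))*(136 - 45) = -(8 + 4/5)*(136 - 45) = -44*91/5 = -1*4004/5 = -4004/5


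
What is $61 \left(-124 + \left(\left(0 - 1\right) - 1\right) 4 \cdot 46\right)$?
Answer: $-30012$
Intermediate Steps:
$61 \left(-124 + \left(\left(0 - 1\right) - 1\right) 4 \cdot 46\right) = 61 \left(-124 + \left(-1 - 1\right) 4 \cdot 46\right) = 61 \left(-124 + \left(-2\right) 4 \cdot 46\right) = 61 \left(-124 - 368\right) = 61 \left(-492\right) = -30012$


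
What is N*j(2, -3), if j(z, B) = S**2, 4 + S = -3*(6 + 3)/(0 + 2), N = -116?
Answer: -35525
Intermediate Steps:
S = -35/2 (S = -4 - 3*(6 + 3)/(0 + 2) = -4 - 3/(2/9) = -4 - 3/(2*(1/9)) = -4 - 3/2/9 = -4 - 3*9/2 = -4 - 27/2 = -35/2 ≈ -17.500)
j(z, B) = 1225/4 (j(z, B) = (-35/2)**2 = 1225/4)
N*j(2, -3) = -116*1225/4 = -35525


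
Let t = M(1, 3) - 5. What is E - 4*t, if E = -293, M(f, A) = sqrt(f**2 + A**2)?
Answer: -273 - 4*sqrt(10) ≈ -285.65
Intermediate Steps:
M(f, A) = sqrt(A**2 + f**2)
t = -5 + sqrt(10) (t = sqrt(3**2 + 1**2) - 5 = sqrt(9 + 1) - 5 = sqrt(10) - 5 = -5 + sqrt(10) ≈ -1.8377)
E - 4*t = -293 - 4*(-5 + sqrt(10)) = -293 - (-20 + 4*sqrt(10)) = -293 + (20 - 4*sqrt(10)) = -273 - 4*sqrt(10)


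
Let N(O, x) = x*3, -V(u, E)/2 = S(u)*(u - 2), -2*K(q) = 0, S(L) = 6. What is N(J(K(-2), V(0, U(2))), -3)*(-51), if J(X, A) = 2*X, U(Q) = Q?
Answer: 459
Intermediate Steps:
K(q) = 0 (K(q) = -1/2*0 = 0)
V(u, E) = 24 - 12*u (V(u, E) = -12*(u - 2) = -12*(-2 + u) = -2*(-12 + 6*u) = 24 - 12*u)
N(O, x) = 3*x
N(J(K(-2), V(0, U(2))), -3)*(-51) = (3*(-3))*(-51) = -9*(-51) = 459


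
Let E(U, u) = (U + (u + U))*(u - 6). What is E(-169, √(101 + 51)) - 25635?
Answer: -23455 - 688*√38 ≈ -27696.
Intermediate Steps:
E(U, u) = (-6 + u)*(u + 2*U) (E(U, u) = (U + (U + u))*(-6 + u) = (u + 2*U)*(-6 + u) = (-6 + u)*(u + 2*U))
E(-169, √(101 + 51)) - 25635 = ((√(101 + 51))² - 12*(-169) - 6*√(101 + 51) + 2*(-169)*√(101 + 51)) - 25635 = ((√152)² + 2028 - 12*√38 + 2*(-169)*√152) - 25635 = ((2*√38)² + 2028 - 12*√38 + 2*(-169)*(2*√38)) - 25635 = (152 + 2028 - 12*√38 - 676*√38) - 25635 = (2180 - 688*√38) - 25635 = -23455 - 688*√38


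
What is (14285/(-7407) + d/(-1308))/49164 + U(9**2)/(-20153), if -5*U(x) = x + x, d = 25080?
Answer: 4713494177509/3999684747016980 ≈ 0.0011785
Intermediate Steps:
U(x) = -2*x/5 (U(x) = -(x + x)/5 = -2*x/5)
(14285/(-7407) + d/(-1308))/49164 + U(9**2)/(-20153) = (14285/(-7407) + 25080/(-1308))/49164 - 2/5*9**2/(-20153) = (14285*(-1/7407) + 25080*(-1/1308))*(1/49164) - 2/5*81*(-1/20153) = (-14285/7407 - 2090/109)*(1/49164) - 162/5*(-1/20153) = -17037695/807363*1/49164 + 162/100765 = -17037695/39693194532 + 162/100765 = 4713494177509/3999684747016980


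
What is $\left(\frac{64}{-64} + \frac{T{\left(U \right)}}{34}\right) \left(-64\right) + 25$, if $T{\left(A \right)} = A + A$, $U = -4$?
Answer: $\frac{1769}{17} \approx 104.06$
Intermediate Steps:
$T{\left(A \right)} = 2 A$
$\left(\frac{64}{-64} + \frac{T{\left(U \right)}}{34}\right) \left(-64\right) + 25 = \left(\frac{64}{-64} + \frac{2 \left(-4\right)}{34}\right) \left(-64\right) + 25 = \left(64 \left(- \frac{1}{64}\right) - \frac{4}{17}\right) \left(-64\right) + 25 = \left(-1 - \frac{4}{17}\right) \left(-64\right) + 25 = \left(- \frac{21}{17}\right) \left(-64\right) + 25 = \frac{1344}{17} + 25 = \frac{1769}{17}$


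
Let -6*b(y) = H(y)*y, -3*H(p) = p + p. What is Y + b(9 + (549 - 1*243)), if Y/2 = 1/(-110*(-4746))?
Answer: 2877855751/261030 ≈ 11025.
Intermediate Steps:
H(p) = -2*p/3 (H(p) = -(p + p)/3 = -2*p/3)
b(y) = y²/9 (b(y) = -(-2*y/3)*y/6 = -(-1)*y²/9 = y²/9)
Y = 1/261030 (Y = 2/((-110*(-4746))) = 2/522060 = 2*(1/522060) = 1/261030 ≈ 3.8310e-6)
Y + b(9 + (549 - 1*243)) = 1/261030 + (9 + (549 - 1*243))²/9 = 1/261030 + (9 + (549 - 243))²/9 = 1/261030 + (9 + 306)²/9 = 1/261030 + (⅑)*315² = 1/261030 + (⅑)*99225 = 1/261030 + 11025 = 2877855751/261030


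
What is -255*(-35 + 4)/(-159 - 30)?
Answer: -2635/63 ≈ -41.825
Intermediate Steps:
-255*(-35 + 4)/(-159 - 30) = -(-7905)/(-189) = -(-7905)*(-1)/189 = -255*31/189 = -2635/63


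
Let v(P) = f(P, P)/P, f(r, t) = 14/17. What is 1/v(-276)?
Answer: -2346/7 ≈ -335.14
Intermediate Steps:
f(r, t) = 14/17 (f(r, t) = 14*(1/17) = 14/17)
v(P) = 14/(17*P)
1/v(-276) = 1/((14/17)/(-276)) = 1/((14/17)*(-1/276)) = 1/(-7/2346) = -2346/7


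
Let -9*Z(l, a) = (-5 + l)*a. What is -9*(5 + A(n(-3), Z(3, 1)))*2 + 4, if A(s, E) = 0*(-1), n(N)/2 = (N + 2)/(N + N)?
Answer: -86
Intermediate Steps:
Z(l, a) = -a*(-5 + l)/9 (Z(l, a) = -(-5 + l)*a/9 = -a*(-5 + l)/9)
n(N) = (2 + N)/N (n(N) = 2*((N + 2)/(N + N)) = 2*((2 + N)/((2*N))) = 2*((2 + N)*(1/(2*N))) = 2*((2 + N)/(2*N)) = (2 + N)/N)
A(s, E) = 0
-9*(5 + A(n(-3), Z(3, 1)))*2 + 4 = -9*(5 + 0)*2 + 4 = -45*2 + 4 = -9*10 + 4 = -90 + 4 = -86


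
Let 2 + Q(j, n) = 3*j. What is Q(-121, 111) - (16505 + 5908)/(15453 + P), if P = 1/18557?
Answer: -105083800571/286761322 ≈ -366.45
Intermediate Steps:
Q(j, n) = -2 + 3*j
P = 1/18557 ≈ 5.3888e-5
Q(-121, 111) - (16505 + 5908)/(15453 + P) = (-2 + 3*(-121)) - (16505 + 5908)/(15453 + 1/18557) = (-2 - 363) - 22413/286761322/18557 = -365 - 22413*18557/286761322 = -365 - 1*415918041/286761322 = -365 - 415918041/286761322 = -105083800571/286761322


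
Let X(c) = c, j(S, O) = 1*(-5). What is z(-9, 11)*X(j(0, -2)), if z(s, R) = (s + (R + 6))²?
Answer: -320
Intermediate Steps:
j(S, O) = -5
z(s, R) = (6 + R + s)² (z(s, R) = (s + (6 + R))² = (6 + R + s)²)
z(-9, 11)*X(j(0, -2)) = (6 + 11 - 9)²*(-5) = 8²*(-5) = 64*(-5) = -320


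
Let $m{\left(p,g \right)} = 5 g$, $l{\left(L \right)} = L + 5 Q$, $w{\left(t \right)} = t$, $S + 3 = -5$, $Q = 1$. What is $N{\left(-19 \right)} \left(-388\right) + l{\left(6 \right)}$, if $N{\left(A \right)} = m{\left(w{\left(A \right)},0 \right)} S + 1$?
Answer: $-377$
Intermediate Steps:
$S = -8$ ($S = -3 - 5 = -8$)
$l{\left(L \right)} = 5 + L$ ($l{\left(L \right)} = L + 5 \cdot 1 = L + 5 = 5 + L$)
$N{\left(A \right)} = 1$ ($N{\left(A \right)} = 5 \cdot 0 \left(-8\right) + 1 = 0 \left(-8\right) + 1 = 0 + 1 = 1$)
$N{\left(-19 \right)} \left(-388\right) + l{\left(6 \right)} = 1 \left(-388\right) + \left(5 + 6\right) = -388 + 11 = -377$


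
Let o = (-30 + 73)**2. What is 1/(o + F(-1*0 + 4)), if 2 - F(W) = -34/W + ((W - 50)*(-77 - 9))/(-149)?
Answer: 298/562043 ≈ 0.00053021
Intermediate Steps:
o = 1849 (o = 43**2 = 1849)
F(W) = 4598/149 + 34/W - 86*W/149 (F(W) = 2 - (-34/W + ((W - 50)*(-77 - 9))/(-149)) = 2 - (-34/W + ((-50 + W)*(-86))*(-1/149)) = 2 - (-34/W + (4300 - 86*W)*(-1/149)) = 2 - (-34/W + (-4300/149 + 86*W/149)) = 2 - (-4300/149 - 34/W + 86*W/149) = 2 + (4300/149 + 34/W - 86*W/149) = 4598/149 + 34/W - 86*W/149)
1/(o + F(-1*0 + 4)) = 1/(1849 + (4598/149 + 34/(-1*0 + 4) - 86*(-1*0 + 4)/149)) = 1/(1849 + (4598/149 + 34/(0 + 4) - 86*(0 + 4)/149)) = 1/(1849 + (4598/149 + 34/4 - 86/149*4)) = 1/(1849 + (4598/149 + 34*(1/4) - 344/149)) = 1/(1849 + (4598/149 + 17/2 - 344/149)) = 1/(1849 + 11041/298) = 1/(562043/298) = 298/562043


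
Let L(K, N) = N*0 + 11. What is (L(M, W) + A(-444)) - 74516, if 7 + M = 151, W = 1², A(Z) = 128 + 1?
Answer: -74376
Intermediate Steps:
A(Z) = 129
W = 1
M = 144 (M = -7 + 151 = 144)
L(K, N) = 11 (L(K, N) = 0 + 11 = 11)
(L(M, W) + A(-444)) - 74516 = (11 + 129) - 74516 = 140 - 74516 = -74376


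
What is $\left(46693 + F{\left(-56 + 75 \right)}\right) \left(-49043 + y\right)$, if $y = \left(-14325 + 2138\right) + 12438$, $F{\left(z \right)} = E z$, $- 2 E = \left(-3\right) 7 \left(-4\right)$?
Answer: $-2239308840$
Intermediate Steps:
$E = -42$ ($E = - \frac{\left(-3\right) 7 \left(-4\right)}{2} = - \frac{\left(-21\right) \left(-4\right)}{2} = \left(- \frac{1}{2}\right) 84 = -42$)
$F{\left(z \right)} = - 42 z$
$y = 251$ ($y = -12187 + 12438 = 251$)
$\left(46693 + F{\left(-56 + 75 \right)}\right) \left(-49043 + y\right) = \left(46693 - 42 \left(-56 + 75\right)\right) \left(-49043 + 251\right) = \left(46693 - 798\right) \left(-48792\right) = 45895 \left(-48792\right) = -2239308840$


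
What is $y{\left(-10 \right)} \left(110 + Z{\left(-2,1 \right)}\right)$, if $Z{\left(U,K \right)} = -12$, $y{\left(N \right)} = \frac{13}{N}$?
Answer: $- \frac{637}{5} \approx -127.4$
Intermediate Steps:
$y{\left(-10 \right)} \left(110 + Z{\left(-2,1 \right)}\right) = \frac{13}{-10} \left(110 - 12\right) = 13 \left(- \frac{1}{10}\right) 98 = \left(- \frac{13}{10}\right) 98 = - \frac{637}{5}$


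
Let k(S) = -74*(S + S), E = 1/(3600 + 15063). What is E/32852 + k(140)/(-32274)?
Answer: 2117296950499/3297955676004 ≈ 0.64200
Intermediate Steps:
E = 1/18663 ≈ 5.3582e-5
k(S) = -148*S
E/32852 + k(140)/(-32274) = (1/18663)/32852 - 148*140/(-32274) = (1/18663)*(1/32852) - 20720*(-1/32274) = 1/613116876 + 10360/16137 = 2117296950499/3297955676004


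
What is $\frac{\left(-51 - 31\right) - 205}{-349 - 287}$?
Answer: $\frac{287}{636} \approx 0.45126$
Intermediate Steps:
$\frac{\left(-51 - 31\right) - 205}{-349 - 287} = \frac{\left(-51 - 31\right) - 205}{-636} = \left(-82 - 205\right) \left(- \frac{1}{636}\right) = \left(-287\right) \left(- \frac{1}{636}\right) = \frac{287}{636}$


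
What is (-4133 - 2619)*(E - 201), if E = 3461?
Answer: -22011520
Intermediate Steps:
(-4133 - 2619)*(E - 201) = (-4133 - 2619)*(3461 - 201) = -6752*3260 = -22011520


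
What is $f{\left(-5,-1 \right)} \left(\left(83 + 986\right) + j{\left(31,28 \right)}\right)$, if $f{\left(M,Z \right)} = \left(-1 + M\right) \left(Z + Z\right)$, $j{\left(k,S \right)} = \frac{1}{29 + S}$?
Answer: $\frac{243736}{19} \approx 12828.0$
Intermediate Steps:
$f{\left(M,Z \right)} = 2 Z \left(-1 + M\right)$ ($f{\left(M,Z \right)} = \left(-1 + M\right) 2 Z = 2 Z \left(-1 + M\right)$)
$f{\left(-5,-1 \right)} \left(\left(83 + 986\right) + j{\left(31,28 \right)}\right) = 2 \left(-1\right) \left(-1 - 5\right) \left(\left(83 + 986\right) + \frac{1}{29 + 28}\right) = 2 \left(-1\right) \left(-6\right) \left(1069 + \frac{1}{57}\right) = 12 \left(1069 + \frac{1}{57}\right) = 12 \cdot \frac{60934}{57} = \frac{243736}{19}$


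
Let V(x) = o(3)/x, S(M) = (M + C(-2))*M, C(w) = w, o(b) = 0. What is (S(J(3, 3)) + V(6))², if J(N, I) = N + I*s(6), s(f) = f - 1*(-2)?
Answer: 455625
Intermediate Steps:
s(f) = 2 + f (s(f) = f + 2 = 2 + f)
J(N, I) = N + 8*I (J(N, I) = N + I*(2 + 6) = N + I*8 = N + 8*I)
S(M) = M*(-2 + M) (S(M) = (M - 2)*M = (-2 + M)*M = M*(-2 + M))
V(x) = 0 (V(x) = 0/x = 0)
(S(J(3, 3)) + V(6))² = ((3 + 8*3)*(-2 + (3 + 8*3)) + 0)² = ((3 + 24)*(-2 + (3 + 24)) + 0)² = (27*(-2 + 27) + 0)² = (27*25 + 0)² = (675 + 0)² = 675² = 455625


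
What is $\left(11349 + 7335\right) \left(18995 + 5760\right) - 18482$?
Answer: $462503938$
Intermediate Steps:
$\left(11349 + 7335\right) \left(18995 + 5760\right) - 18482 = 18684 \cdot 24755 - 18482 = 462522420 - 18482 = 462503938$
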